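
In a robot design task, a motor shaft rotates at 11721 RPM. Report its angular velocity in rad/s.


omega = 11721 * 2*pi/60 = 1227.4202

1227.4202 rad/s


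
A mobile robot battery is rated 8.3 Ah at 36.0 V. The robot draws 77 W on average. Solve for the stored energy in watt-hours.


E = capacity * V = 8.3*36.0 = 298.8000

298.8000 Wh


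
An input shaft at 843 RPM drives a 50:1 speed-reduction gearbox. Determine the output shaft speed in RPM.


omega_out = omega_in / N = 843 / 50 = 16.8600

16.8600 RPM


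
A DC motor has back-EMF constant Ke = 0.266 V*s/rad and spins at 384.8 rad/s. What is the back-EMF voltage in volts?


V_emf = Ke * omega = 0.266*384.8 = 102.3568

102.3568 V


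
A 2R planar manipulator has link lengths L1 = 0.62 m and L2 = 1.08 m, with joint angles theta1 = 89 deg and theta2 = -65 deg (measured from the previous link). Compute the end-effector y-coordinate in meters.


y = L1*sin(th1) + L2*sin(th1+th2) = 0.62*sin(89 deg) + 1.08*sin(24 deg) = 1.0592

1.0592 m


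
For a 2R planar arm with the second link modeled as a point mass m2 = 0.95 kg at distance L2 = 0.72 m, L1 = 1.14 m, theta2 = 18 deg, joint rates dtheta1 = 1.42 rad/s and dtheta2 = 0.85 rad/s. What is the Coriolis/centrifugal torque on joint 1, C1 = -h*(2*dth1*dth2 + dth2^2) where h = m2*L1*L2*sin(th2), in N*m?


h = m2*L1*L2*sin(th2) = 0.95*1.14*0.72*sin(18 deg) = 0.240959
C1 = -h*(2*1.42*0.85 + 0.85^2) = -0.240959*3.1365 = -0.7558

-0.7558 N*m


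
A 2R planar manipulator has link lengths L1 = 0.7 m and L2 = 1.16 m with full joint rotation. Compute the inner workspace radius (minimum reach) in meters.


r_min = |L1 - L2| = |0.7 - 1.16| = 0.4600

0.4600 m


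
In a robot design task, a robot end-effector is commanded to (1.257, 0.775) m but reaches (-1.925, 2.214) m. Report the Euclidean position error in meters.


dx = -1.925 - (1.257) = -3.1820, dy = 2.214 - (0.775) = 1.4390
err = sqrt(10.125124 + 2.070721) = 3.4923

3.4923 m


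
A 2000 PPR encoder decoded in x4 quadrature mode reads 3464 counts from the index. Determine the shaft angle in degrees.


angle = counts * 360 / (PPR*4) = 3464 * 360 / 8000 = 155.8800

155.8800 degrees


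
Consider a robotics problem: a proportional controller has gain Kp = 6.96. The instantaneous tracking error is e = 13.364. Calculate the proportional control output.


u_P = Kp * e = 6.96 * 13.364 = 93.0134

93.0134


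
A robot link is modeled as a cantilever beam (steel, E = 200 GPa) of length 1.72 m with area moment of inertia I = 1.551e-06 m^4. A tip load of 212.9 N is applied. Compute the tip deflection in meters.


delta = F*L^3/(3*E*I) = 212.9*1.72^3/(3*2.000e+11*1.551e-06)
      = 1083.3305792/930600 = 0.0012

0.0012 m


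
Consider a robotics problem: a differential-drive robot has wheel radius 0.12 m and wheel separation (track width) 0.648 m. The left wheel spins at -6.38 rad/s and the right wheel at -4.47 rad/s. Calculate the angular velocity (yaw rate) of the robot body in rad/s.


omega = r*(wR - wL)/L = 0.12*(-4.47 - (-6.38))/0.648 = 0.3537

0.3537 rad/s


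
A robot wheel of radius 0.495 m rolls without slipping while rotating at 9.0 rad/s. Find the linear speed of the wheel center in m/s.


v = omega * r = 9.0 * 0.495 = 4.4550

4.4550 m/s


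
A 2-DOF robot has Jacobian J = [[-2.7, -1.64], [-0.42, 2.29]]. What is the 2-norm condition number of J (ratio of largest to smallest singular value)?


JJ^T eigenvalues: trace(JJ^T) = 15.4001, det(JJ^T) = det(J)^2 = 47.22163524
s_max^2 = (15.4001 + sqrt(48.27653905))/2 = 11.17411603
s_min^2 = (15.4001 - sqrt(48.27653905))/2 = 4.22598397
kappa = s_max/s_min = sqrt(11.17411603/4.22598397) = 1.6261

1.6261


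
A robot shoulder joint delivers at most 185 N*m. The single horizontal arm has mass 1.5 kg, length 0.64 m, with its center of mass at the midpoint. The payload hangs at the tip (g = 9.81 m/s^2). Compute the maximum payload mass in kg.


tau_arm = m_arm*g*(L/2) = 1.5*9.81*0.64/2 = 4.7088 N*m
tau_payload = tau_max - tau_arm = 185 - 4.7088 = 180.2912
m_payload = tau_payload / (g*L) = 180.2912 / (9.81*0.64) = 28.7161

28.7161 kg


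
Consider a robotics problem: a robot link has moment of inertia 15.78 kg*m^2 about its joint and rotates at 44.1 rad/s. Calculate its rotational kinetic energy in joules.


KE = (1/2)*I*omega^2 = 0.5*15.78*44.1^2 = 15344.5509

15344.5509 J


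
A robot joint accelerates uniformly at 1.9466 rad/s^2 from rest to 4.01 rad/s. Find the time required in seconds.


t = delta_omega / alpha = 4.01 / 1.9466 = 2.0600

2.0600 s


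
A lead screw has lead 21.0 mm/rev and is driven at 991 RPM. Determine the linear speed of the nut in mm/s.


v = lead * (RPM/60) = 21.0*991/60 = 346.8500

346.8500 mm/s


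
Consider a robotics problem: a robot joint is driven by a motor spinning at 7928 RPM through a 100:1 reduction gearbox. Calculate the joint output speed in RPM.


omega_joint = omega_motor / N = 7928 / 100 = 79.2800

79.2800 RPM


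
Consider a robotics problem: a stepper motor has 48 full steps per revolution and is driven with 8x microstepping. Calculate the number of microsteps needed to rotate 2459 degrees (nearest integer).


step_size = 360/(48*8) = 360/384 = 0.937500 deg
n = 2459/(360/384) = 2459*384/360 = 2622.9333 -> 2623

2623 steps


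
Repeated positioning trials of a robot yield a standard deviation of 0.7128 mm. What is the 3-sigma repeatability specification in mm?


repeatability = 3*sigma = 3*0.7128 = 2.1384

2.1384 mm


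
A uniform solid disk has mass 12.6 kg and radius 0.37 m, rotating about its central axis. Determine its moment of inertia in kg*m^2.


I = (1/2)*m*R^2 = 0.5*12.6*0.37^2 = 0.8625

0.8625 kg*m^2


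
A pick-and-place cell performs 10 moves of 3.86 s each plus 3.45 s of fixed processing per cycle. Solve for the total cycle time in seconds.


T = 10*3.86 + 3.45 = 42.0500

42.0500 s


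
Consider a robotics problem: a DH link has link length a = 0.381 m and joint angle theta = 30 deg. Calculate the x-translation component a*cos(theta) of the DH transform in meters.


a*cos(theta) = 0.381*cos(30 deg) = 0.3300

0.3300 m


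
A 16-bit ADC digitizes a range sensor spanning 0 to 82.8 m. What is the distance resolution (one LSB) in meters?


res = range / 2^n = 82.8/2^16 = 82.8/65536 = 0.0013

0.0013 m


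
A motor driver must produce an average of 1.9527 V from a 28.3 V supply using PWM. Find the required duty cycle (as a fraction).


D = V_avg/V_supply = 1.9527/28.3 = 0.0690

0.0690


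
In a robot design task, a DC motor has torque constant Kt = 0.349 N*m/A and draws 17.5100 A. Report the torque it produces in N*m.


tau = Kt * I = 0.349*17.5100 = 6.1110

6.1110 N*m


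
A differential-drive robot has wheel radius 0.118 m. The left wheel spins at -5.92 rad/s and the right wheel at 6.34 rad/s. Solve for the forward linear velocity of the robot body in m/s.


v = r*(wR + wL)/2 = 0.118*(6.34 + -5.92)/2 = 0.0248

0.0248 m/s


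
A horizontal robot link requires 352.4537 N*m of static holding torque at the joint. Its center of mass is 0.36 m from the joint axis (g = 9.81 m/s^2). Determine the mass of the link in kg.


m = tau / (g*L) = 352.4537 / (9.81 * 0.36) = 99.8000

99.8000 kg


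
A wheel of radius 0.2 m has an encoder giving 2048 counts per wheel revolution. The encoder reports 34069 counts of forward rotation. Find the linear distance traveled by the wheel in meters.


revs = 34069/2048 = 16.635254
d = revs * 2*pi*r = 16.635254 * 2*pi*0.2 = 20.9045

20.9045 m


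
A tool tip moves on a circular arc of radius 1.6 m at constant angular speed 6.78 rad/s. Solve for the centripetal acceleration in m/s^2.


a_c = omega^2 * r = 6.78^2 * 1.6 = 73.5494

73.5494 m/s^2


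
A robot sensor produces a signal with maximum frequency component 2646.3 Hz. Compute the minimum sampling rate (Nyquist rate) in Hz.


f_s,min = 2*f_max = 2*2646.3 = 5292.6000

5292.6000 Hz


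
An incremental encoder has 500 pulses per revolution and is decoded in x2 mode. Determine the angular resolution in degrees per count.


resolution = 360 / (PPR * 2) = 360 / 1000 = 0.3600

0.3600 degrees


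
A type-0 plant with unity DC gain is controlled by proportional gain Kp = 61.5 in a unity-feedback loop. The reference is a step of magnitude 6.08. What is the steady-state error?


e_ss = R/(1 + Kp) = 6.08/(1 + 61.5) = 6.08/62.5000 = 0.0973

0.0973


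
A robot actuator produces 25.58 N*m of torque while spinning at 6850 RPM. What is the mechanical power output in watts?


omega = 6850 * 2*pi/60 = 717.330323 rad/s
P = tau * omega = 25.58 * 717.330323 = 18349.3097

18349.3097 W


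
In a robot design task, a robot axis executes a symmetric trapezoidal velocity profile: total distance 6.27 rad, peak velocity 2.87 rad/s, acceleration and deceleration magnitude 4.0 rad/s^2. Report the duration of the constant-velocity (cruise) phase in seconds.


t_acc = v/a = 0.717500 s, d_acc = v^2/(2a) = 1.029613 rad each
d_cruise = 6.27 - 2*1.029613 = 4.210774 rad
t_cruise = d_cruise/v = 4.210774/2.87 = 1.4672

1.4672 s


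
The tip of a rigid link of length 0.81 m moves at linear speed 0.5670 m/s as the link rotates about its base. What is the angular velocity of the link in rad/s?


omega = v / L = 0.5670 / 0.81 = 0.7000

0.7000 rad/s


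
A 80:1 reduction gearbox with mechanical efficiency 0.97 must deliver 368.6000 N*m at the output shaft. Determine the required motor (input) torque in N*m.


tau_in = tau_out / (N * eta) = 368.6000 / (80 * 0.97) = 4.7500

4.7500 N*m


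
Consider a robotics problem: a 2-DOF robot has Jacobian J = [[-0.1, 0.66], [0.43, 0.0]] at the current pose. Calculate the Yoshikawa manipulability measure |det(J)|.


det(J) = -0.1*0.0 - (0.66)*(0.43) = -0.2838
|det(J)| = 0.2838

0.2838


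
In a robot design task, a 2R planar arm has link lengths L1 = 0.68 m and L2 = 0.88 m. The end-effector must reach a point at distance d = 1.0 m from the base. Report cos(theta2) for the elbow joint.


cos(th2) = (d^2 - L1^2 - L2^2)/(2*L1*L2) = (1.0^2 - 0.68^2 - 0.88^2)/(2*0.68*0.88) = -0.1979

-0.1979


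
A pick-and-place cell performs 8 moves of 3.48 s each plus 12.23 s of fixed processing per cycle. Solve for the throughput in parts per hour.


T_cycle = 8*3.48 + 12.23 = 40.0700 s
rate = 3600/T = 89.8428

89.8428 parts/hour


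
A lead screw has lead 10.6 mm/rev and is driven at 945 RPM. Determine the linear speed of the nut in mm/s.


v = lead * (RPM/60) = 10.6*945/60 = 166.9500

166.9500 mm/s


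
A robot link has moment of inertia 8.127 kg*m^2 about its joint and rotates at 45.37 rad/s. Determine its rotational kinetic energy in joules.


KE = (1/2)*I*omega^2 = 0.5*8.127*45.37^2 = 8364.4583

8364.4583 J


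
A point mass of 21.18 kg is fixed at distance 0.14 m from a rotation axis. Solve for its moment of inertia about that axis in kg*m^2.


I = m*r^2 = 21.18*0.14^2 = 0.4151

0.4151 kg*m^2


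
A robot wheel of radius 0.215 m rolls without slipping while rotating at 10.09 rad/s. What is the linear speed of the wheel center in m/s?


v = omega * r = 10.09 * 0.215 = 2.1694

2.1694 m/s


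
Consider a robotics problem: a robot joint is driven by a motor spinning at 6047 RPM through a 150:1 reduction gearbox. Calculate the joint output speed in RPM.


omega_joint = omega_motor / N = 6047 / 150 = 40.3133

40.3133 RPM


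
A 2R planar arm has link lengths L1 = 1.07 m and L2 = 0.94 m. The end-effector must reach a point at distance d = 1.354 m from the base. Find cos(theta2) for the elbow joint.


cos(th2) = (d^2 - L1^2 - L2^2)/(2*L1*L2) = (1.354^2 - 1.07^2 - 0.94^2)/(2*1.07*0.94) = -0.0970

-0.0970


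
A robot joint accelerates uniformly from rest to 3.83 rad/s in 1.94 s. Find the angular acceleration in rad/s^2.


alpha = delta_omega / t = 3.83 / 1.94 = 1.9742

1.9742 rad/s^2


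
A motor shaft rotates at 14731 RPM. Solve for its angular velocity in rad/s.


omega = 14731 * 2*pi/60 = 1542.6267

1542.6267 rad/s


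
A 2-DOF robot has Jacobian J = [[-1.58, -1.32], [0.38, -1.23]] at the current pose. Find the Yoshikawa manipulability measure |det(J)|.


det(J) = -1.58*-1.23 - (-1.32)*(0.38) = 2.4450
|det(J)| = 2.4450

2.4450


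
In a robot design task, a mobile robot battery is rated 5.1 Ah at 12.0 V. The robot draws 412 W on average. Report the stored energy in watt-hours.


E = capacity * V = 5.1*12.0 = 61.2000

61.2000 Wh


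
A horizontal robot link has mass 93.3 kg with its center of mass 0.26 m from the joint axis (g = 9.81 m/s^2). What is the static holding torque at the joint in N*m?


tau = m*g*L = 93.3 * 9.81 * 0.26 = 237.9710

237.9710 N*m


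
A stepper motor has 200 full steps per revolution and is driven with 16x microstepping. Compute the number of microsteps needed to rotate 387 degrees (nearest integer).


step_size = 360/(200*16) = 360/3200 = 0.112500 deg
n = 387/(360/3200) = 387*3200/360 = 3440

3440 steps


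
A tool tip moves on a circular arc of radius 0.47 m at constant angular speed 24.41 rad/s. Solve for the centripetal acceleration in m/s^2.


a_c = omega^2 * r = 24.41^2 * 0.47 = 280.0486

280.0486 m/s^2


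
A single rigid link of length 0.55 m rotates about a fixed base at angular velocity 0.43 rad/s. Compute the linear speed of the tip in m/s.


v = L*omega = 0.55 * 0.43 = 0.2365

0.2365 m/s


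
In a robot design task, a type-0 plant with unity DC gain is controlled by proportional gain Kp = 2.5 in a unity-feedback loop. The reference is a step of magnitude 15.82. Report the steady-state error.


e_ss = R/(1 + Kp) = 15.82/(1 + 2.5) = 15.82/3.5000 = 4.5200

4.5200


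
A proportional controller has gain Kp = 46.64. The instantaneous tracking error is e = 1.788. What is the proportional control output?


u_P = Kp * e = 46.64 * 1.788 = 83.3923

83.3923


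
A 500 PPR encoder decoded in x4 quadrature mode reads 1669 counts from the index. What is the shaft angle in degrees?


angle = counts * 360 / (PPR*4) = 1669 * 360 / 2000 = 300.4200

300.4200 degrees


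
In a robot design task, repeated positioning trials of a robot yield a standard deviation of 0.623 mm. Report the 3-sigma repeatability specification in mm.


repeatability = 3*sigma = 3*0.623 = 1.8690

1.8690 mm


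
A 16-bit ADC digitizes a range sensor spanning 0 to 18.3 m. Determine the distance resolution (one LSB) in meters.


res = range / 2^n = 18.3/2^16 = 18.3/65536 = 2.7924e-04

2.7924e-04 m


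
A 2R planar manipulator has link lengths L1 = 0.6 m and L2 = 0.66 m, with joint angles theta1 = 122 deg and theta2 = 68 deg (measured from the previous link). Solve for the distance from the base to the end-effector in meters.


x = L1*cos(th1) + L2*cos(th1+th2) = -0.967925
y = L1*sin(th1) + L2*sin(th1+th2) = 0.394221
d = sqrt(x^2 + y^2) = sqrt(0.936879 + 0.155410) = 1.0451

1.0451 m


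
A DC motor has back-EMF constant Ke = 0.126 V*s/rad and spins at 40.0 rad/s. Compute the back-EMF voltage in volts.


V_emf = Ke * omega = 0.126*40.0 = 5.0400

5.0400 V


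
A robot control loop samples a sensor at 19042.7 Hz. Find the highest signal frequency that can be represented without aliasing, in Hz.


f_max = f_s/2 = 19042.7/2 = 9521.3500

9521.3500 Hz


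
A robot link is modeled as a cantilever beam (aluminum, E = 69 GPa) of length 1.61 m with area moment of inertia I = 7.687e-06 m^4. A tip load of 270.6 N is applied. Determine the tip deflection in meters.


delta = F*L^3/(3*E*I) = 270.6*1.61^3/(3*6.900e+10*7.687e-06)
      = 1129.2898386/1591209 = 7.0971e-04

7.0971e-04 m


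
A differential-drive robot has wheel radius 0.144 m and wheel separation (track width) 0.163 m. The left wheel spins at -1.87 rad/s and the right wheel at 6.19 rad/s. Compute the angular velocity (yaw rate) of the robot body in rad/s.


omega = r*(wR - wL)/L = 0.144*(6.19 - (-1.87))/0.163 = 7.1205

7.1205 rad/s


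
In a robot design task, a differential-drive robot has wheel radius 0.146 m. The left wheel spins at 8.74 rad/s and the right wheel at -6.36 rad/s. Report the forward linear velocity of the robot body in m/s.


v = r*(wR + wL)/2 = 0.146*(-6.36 + 8.74)/2 = 0.1737

0.1737 m/s


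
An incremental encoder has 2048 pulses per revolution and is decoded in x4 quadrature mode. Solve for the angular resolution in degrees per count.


resolution = 360 / (PPR * 4) = 360 / 8192 = 0.0439

0.0439 degrees


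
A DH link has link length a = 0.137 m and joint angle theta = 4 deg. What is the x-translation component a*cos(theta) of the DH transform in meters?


a*cos(theta) = 0.137*cos(4 deg) = 0.1367

0.1367 m


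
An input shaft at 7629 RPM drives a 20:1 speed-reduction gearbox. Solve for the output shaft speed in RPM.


omega_out = omega_in / N = 7629 / 20 = 381.4500

381.4500 RPM


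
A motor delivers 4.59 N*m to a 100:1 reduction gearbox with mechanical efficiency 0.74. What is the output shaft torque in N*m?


tau_out = tau_in * N * eta = 4.59 * 100 * 0.74 = 339.6600

339.6600 N*m


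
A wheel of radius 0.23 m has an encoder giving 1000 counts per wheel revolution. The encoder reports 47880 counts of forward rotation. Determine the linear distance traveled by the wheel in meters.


revs = 47880/1000 = 47.880000
d = revs * 2*pi*r = 47.880000 * 2*pi*0.23 = 69.1929

69.1929 m


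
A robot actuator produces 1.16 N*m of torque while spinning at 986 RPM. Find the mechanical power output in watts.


omega = 986 * 2*pi/60 = 103.253679 rad/s
P = tau * omega = 1.16 * 103.253679 = 119.7743

119.7743 W


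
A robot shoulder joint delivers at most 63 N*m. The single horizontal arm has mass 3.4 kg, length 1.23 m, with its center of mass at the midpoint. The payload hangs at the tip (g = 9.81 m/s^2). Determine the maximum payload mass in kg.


tau_arm = m_arm*g*(L/2) = 3.4*9.81*1.23/2 = 20.5127 N*m
tau_payload = tau_max - tau_arm = 63 - 20.5127 = 42.4873
m_payload = tau_payload / (g*L) = 42.4873 / (9.81*1.23) = 3.5212

3.5212 kg


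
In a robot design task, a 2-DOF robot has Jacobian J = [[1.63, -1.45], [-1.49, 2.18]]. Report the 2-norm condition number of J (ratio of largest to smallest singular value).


JJ^T eigenvalues: trace(JJ^T) = 11.7319, det(JJ^T) = det(J)^2 = 1.94017041
s_max^2 = (11.7319 + sqrt(129.87679597))/2 = 11.56412506
s_min^2 = (11.7319 - sqrt(129.87679597))/2 = 0.16777494
kappa = s_max/s_min = sqrt(11.56412506/0.16777494) = 8.3022

8.3022


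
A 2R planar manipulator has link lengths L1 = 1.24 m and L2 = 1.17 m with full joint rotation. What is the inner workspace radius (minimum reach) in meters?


r_min = |L1 - L2| = |1.24 - 1.17| = 0.0700

0.0700 m


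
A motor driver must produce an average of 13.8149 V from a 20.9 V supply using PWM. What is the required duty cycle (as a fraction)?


D = V_avg/V_supply = 13.8149/20.9 = 0.6610

0.6610


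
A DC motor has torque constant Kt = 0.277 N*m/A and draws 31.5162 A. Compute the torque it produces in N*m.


tau = Kt * I = 0.277*31.5162 = 8.7300

8.7300 N*m


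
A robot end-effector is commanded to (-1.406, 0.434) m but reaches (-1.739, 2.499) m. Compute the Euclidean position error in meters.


dx = -1.739 - (-1.406) = -0.3330, dy = 2.499 - (0.434) = 2.0650
err = sqrt(0.110889 + 4.264225) = 2.0917

2.0917 m


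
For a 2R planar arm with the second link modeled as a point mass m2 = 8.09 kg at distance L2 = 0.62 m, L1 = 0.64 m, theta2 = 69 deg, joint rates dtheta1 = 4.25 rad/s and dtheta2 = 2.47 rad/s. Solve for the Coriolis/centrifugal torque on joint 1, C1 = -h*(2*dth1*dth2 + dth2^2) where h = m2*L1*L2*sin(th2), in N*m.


h = m2*L1*L2*sin(th2) = 8.09*0.64*0.62*sin(69 deg) = 2.996898
C1 = -h*(2*4.25*2.47 + 2.47^2) = -2.996898*27.0959 = -81.2036

-81.2036 N*m


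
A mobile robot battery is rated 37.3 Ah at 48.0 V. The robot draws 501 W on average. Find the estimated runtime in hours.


E = 37.3*48.0 = 1790.4000 Wh
t = E/P = 1790.4000/501 = 3.5737

3.5737 hours


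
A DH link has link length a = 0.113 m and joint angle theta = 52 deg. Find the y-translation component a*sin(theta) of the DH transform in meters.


a*sin(theta) = 0.113*sin(52 deg) = 0.0890

0.0890 m


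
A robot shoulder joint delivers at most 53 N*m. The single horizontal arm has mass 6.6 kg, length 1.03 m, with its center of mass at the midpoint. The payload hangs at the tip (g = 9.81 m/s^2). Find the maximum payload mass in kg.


tau_arm = m_arm*g*(L/2) = 6.6*9.81*1.03/2 = 33.3442 N*m
tau_payload = tau_max - tau_arm = 53 - 33.3442 = 19.6558
m_payload = tau_payload / (g*L) = 19.6558 / (9.81*1.03) = 1.9453

1.9453 kg


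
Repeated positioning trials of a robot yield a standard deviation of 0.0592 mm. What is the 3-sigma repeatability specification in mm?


repeatability = 3*sigma = 3*0.0592 = 0.1776

0.1776 mm


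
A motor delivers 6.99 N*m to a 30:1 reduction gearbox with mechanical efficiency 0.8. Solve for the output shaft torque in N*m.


tau_out = tau_in * N * eta = 6.99 * 30 * 0.8 = 167.7600

167.7600 N*m


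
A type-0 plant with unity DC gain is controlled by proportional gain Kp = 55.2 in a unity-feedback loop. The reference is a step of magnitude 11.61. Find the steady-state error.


e_ss = R/(1 + Kp) = 11.61/(1 + 55.2) = 11.61/56.2000 = 0.2066

0.2066


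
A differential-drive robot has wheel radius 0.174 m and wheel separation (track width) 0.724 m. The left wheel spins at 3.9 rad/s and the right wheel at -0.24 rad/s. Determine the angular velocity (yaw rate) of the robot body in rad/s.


omega = r*(wR - wL)/L = 0.174*(-0.24 - (3.9))/0.724 = -0.9950

-0.9950 rad/s


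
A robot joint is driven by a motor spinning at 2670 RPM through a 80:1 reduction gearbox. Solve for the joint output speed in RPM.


omega_joint = omega_motor / N = 2670 / 80 = 33.3750

33.3750 RPM


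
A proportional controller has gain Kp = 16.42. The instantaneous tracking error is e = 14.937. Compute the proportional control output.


u_P = Kp * e = 16.42 * 14.937 = 245.2655

245.2655


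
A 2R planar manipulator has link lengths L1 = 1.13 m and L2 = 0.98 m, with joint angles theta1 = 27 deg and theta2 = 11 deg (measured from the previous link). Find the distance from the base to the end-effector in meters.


x = L1*cos(th1) + L2*cos(th1+th2) = 1.779088
y = L1*sin(th1) + L2*sin(th1+th2) = 1.116358
d = sqrt(x^2 + y^2) = sqrt(3.165154 + 1.246255) = 2.1003

2.1003 m


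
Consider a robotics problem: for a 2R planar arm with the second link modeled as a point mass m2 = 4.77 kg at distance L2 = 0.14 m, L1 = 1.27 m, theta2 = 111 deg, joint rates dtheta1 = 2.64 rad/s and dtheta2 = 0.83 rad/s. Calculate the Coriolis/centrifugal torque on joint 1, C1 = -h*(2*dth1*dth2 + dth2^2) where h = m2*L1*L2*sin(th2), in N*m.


h = m2*L1*L2*sin(th2) = 4.77*1.27*0.14*sin(111 deg) = 0.791775
C1 = -h*(2*2.64*0.83 + 0.83^2) = -0.791775*5.0713 = -4.0153

-4.0153 N*m


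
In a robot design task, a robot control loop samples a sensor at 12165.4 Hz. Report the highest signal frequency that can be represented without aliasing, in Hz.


f_max = f_s/2 = 12165.4/2 = 6082.7000

6082.7000 Hz


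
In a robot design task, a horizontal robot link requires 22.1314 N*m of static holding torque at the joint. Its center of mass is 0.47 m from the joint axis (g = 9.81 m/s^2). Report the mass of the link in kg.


m = tau / (g*L) = 22.1314 / (9.81 * 0.47) = 4.8000

4.8000 kg


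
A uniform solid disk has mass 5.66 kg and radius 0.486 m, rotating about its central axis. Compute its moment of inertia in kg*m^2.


I = (1/2)*m*R^2 = 0.5*5.66*0.486^2 = 0.6684

0.6684 kg*m^2


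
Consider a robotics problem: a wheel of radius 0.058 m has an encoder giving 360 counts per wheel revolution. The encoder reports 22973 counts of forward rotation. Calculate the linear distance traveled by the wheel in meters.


revs = 22973/360 = 63.813889
d = revs * 2*pi*r = 63.813889 * 2*pi*0.058 = 23.2554

23.2554 m


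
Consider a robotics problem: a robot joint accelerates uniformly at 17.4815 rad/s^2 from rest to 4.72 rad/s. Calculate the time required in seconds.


t = delta_omega / alpha = 4.72 / 17.4815 = 0.2700

0.2700 s


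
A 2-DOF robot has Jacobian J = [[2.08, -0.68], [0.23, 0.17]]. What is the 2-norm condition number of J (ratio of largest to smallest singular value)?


JJ^T eigenvalues: trace(JJ^T) = 4.8706, det(JJ^T) = det(J)^2 = 0.26010000
s_max^2 = (4.8706 + sqrt(22.68234436))/2 = 4.81659924
s_min^2 = (4.8706 - sqrt(22.68234436))/2 = 0.05400076
kappa = s_max/s_min = sqrt(4.81659924/0.05400076) = 9.4443

9.4443


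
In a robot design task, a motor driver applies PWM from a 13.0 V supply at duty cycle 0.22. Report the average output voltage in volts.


V_avg = V_supply * D = 13.0*0.22 = 2.8600

2.8600 V


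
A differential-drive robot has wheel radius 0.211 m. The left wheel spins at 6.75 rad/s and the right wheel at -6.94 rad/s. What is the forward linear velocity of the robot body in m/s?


v = r*(wR + wL)/2 = 0.211*(-6.94 + 6.75)/2 = -0.0200

-0.0200 m/s


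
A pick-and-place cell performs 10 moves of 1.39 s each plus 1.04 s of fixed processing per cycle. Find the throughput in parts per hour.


T_cycle = 10*1.39 + 1.04 = 14.9400 s
rate = 3600/T = 240.9639

240.9639 parts/hour


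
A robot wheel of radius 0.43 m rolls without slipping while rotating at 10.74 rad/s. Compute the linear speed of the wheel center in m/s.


v = omega * r = 10.74 * 0.43 = 4.6182

4.6182 m/s


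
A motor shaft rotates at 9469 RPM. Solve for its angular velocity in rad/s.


omega = 9469 * 2*pi/60 = 991.5914

991.5914 rad/s


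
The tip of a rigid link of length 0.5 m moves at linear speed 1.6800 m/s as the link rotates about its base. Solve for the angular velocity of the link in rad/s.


omega = v / L = 1.6800 / 0.5 = 3.3600

3.3600 rad/s


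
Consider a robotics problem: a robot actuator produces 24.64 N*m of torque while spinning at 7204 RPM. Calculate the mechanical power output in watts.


omega = 7204 * 2*pi/60 = 754.401116 rad/s
P = tau * omega = 24.64 * 754.401116 = 18588.4435

18588.4435 W


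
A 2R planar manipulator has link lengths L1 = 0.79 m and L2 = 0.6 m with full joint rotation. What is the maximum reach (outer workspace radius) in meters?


r_max = L1 + L2 = 0.79 + 0.6 = 1.3900

1.3900 m


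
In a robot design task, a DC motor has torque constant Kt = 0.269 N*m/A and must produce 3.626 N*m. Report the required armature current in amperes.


I = tau / Kt = 3.626/0.269 = 13.4796

13.4796 A


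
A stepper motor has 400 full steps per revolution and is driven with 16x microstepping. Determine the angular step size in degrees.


step = 360/(400*16) = 360/6400 = 0.0563

0.0563 degrees


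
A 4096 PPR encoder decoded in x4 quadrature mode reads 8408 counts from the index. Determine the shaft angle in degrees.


angle = counts * 360 / (PPR*4) = 8408 * 360 / 16384 = 184.7461

184.7461 degrees


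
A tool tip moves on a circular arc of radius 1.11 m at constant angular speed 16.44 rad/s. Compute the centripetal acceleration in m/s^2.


a_c = omega^2 * r = 16.44^2 * 1.11 = 300.0037

300.0037 m/s^2


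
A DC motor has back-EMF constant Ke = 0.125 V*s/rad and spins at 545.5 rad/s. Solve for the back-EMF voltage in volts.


V_emf = Ke * omega = 0.125*545.5 = 68.1875

68.1875 V


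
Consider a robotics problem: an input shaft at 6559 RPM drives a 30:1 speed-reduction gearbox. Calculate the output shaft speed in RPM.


omega_out = omega_in / N = 6559 / 30 = 218.6333

218.6333 RPM


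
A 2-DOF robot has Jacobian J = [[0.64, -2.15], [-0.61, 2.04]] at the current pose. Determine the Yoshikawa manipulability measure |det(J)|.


det(J) = 0.64*2.04 - (-2.15)*(-0.61) = -0.0059
|det(J)| = 0.0059

0.0059


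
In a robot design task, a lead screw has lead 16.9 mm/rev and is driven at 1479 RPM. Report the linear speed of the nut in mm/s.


v = lead * (RPM/60) = 16.9*1479/60 = 416.5850

416.5850 mm/s


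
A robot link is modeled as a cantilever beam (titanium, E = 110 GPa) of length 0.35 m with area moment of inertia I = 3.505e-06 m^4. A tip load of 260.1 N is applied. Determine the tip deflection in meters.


delta = F*L^3/(3*E*I) = 260.1*0.35^3/(3*1.100e+11*3.505e-06)
      = 11.1517875/1156650 = 9.6415e-06

9.6415e-06 m


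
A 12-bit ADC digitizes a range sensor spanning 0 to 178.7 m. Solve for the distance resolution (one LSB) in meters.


res = range / 2^n = 178.7/2^12 = 178.7/4096 = 0.0436

0.0436 m


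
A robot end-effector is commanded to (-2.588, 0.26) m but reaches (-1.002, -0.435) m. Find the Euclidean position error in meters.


dx = -1.002 - (-2.588) = 1.5860, dy = -0.435 - (0.26) = -0.6950
err = sqrt(2.515396 + 0.483025) = 1.7316

1.7316 m


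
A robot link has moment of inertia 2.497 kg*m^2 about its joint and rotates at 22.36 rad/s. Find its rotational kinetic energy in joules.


KE = (1/2)*I*omega^2 = 0.5*2.497*22.36^2 = 624.2120

624.2120 J


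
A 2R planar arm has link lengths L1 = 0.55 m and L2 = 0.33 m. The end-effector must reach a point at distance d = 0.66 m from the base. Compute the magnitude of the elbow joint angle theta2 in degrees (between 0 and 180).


cos(th2) = (d^2 - L1^2 - L2^2)/(2*L1*L2) = (0.66^2 - 0.55^2 - 0.33^2)/(2*0.55*0.33) = 0.06666667
th2 = acos(0.06666667) = 86.1774 deg

86.1774 degrees


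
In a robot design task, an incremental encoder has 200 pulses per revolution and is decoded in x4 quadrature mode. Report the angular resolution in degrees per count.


resolution = 360 / (PPR * 4) = 360 / 800 = 0.4500

0.4500 degrees


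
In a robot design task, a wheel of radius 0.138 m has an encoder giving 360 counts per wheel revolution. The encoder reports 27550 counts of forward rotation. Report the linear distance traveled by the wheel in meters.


revs = 27550/360 = 76.527778
d = revs * 2*pi*r = 76.527778 * 2*pi*0.138 = 66.3557

66.3557 m


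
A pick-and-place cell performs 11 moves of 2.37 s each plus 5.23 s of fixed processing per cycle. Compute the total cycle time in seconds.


T = 11*2.37 + 5.23 = 31.3000

31.3000 s


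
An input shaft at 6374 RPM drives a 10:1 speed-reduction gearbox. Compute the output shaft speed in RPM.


omega_out = omega_in / N = 6374 / 10 = 637.4000

637.4000 RPM


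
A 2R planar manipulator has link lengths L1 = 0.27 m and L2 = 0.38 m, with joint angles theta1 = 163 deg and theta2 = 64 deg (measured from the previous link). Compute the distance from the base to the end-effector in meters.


x = L1*cos(th1) + L2*cos(th1+th2) = -0.517362
y = L1*sin(th1) + L2*sin(th1+th2) = -0.198974
d = sqrt(x^2 + y^2) = sqrt(0.267663 + 0.039591) = 0.5543

0.5543 m


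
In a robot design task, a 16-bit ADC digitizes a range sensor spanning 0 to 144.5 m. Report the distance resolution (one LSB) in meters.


res = range / 2^n = 144.5/2^16 = 144.5/65536 = 0.0022

0.0022 m


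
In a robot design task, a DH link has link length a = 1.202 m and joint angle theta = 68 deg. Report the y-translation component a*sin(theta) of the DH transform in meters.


a*sin(theta) = 1.202*sin(68 deg) = 1.1145

1.1145 m


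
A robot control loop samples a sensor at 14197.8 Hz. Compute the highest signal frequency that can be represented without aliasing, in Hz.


f_max = f_s/2 = 14197.8/2 = 7098.9000

7098.9000 Hz


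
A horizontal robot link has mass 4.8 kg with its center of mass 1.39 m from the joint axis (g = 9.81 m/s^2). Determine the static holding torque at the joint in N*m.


tau = m*g*L = 4.8 * 9.81 * 1.39 = 65.4523

65.4523 N*m


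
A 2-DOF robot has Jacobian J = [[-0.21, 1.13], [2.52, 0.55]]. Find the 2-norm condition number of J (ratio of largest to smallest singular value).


JJ^T eigenvalues: trace(JJ^T) = 7.9739, det(JJ^T) = det(J)^2 = 8.77996161
s_max^2 = (7.9739 + sqrt(28.46323477))/2 = 6.65449732
s_min^2 = (7.9739 - sqrt(28.46323477))/2 = 1.31940268
kappa = s_max/s_min = sqrt(6.65449732/1.31940268) = 2.2458

2.2458


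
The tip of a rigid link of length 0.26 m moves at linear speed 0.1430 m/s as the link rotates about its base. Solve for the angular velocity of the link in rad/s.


omega = v / L = 0.1430 / 0.26 = 0.5500

0.5500 rad/s


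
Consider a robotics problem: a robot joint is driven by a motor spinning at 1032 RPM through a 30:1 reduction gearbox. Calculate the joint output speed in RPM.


omega_joint = omega_motor / N = 1032 / 30 = 34.4000

34.4000 RPM


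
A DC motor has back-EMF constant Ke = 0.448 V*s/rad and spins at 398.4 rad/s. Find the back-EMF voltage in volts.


V_emf = Ke * omega = 0.448*398.4 = 178.4832

178.4832 V


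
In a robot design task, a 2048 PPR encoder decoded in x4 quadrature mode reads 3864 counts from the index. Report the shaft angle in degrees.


angle = counts * 360 / (PPR*4) = 3864 * 360 / 8192 = 169.8047

169.8047 degrees


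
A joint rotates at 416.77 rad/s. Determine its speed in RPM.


RPM = 416.77 * 60/(2*pi) = 3979.8603

3979.8603 RPM


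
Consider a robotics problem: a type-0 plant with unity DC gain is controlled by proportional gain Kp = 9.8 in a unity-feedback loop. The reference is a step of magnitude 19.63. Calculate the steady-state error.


e_ss = R/(1 + Kp) = 19.63/(1 + 9.8) = 19.63/10.8000 = 1.8176

1.8176


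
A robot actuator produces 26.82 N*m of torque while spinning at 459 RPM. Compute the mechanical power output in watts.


omega = 459 * 2*pi/60 = 48.066368 rad/s
P = tau * omega = 26.82 * 48.066368 = 1289.1400

1289.1400 W


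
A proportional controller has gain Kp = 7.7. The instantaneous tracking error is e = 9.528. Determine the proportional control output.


u_P = Kp * e = 7.7 * 9.528 = 73.3656

73.3656


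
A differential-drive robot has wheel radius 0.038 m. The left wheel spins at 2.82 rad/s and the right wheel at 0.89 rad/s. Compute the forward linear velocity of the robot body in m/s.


v = r*(wR + wL)/2 = 0.038*(0.89 + 2.82)/2 = 0.0705

0.0705 m/s


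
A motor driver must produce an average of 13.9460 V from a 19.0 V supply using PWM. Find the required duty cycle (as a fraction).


D = V_avg/V_supply = 13.9460/19.0 = 0.7340

0.7340


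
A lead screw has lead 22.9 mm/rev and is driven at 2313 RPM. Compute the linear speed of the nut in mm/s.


v = lead * (RPM/60) = 22.9*2313/60 = 882.7950

882.7950 mm/s


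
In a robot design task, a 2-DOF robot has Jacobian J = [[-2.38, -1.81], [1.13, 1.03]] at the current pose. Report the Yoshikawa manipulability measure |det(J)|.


det(J) = -2.38*1.03 - (-1.81)*(1.13) = -0.4061
|det(J)| = 0.4061

0.4061


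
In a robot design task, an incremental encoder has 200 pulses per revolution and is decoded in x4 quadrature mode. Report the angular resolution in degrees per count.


resolution = 360 / (PPR * 4) = 360 / 800 = 0.4500

0.4500 degrees


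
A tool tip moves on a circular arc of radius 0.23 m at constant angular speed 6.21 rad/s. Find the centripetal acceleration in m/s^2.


a_c = omega^2 * r = 6.21^2 * 0.23 = 8.8697

8.8697 m/s^2


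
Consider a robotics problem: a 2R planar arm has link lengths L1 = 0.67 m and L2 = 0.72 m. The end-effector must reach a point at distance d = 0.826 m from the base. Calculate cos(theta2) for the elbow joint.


cos(th2) = (d^2 - L1^2 - L2^2)/(2*L1*L2) = (0.826^2 - 0.67^2 - 0.72^2)/(2*0.67*0.72) = -0.2954

-0.2954


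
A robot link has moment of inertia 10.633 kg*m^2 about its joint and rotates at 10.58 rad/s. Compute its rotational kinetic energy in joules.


KE = (1/2)*I*omega^2 = 0.5*10.633*10.58^2 = 595.1099

595.1099 J


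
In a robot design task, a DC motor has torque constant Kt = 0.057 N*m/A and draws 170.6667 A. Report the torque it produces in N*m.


tau = Kt * I = 0.057*170.6667 = 9.7280

9.7280 N*m


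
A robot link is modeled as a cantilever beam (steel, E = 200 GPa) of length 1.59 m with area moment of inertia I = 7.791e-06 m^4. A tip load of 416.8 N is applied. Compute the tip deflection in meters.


delta = F*L^3/(3*E*I) = 416.8*1.59^3/(3*2.000e+11*7.791e-06)
      = 1675.4022072/4674600 = 3.5841e-04

3.5841e-04 m


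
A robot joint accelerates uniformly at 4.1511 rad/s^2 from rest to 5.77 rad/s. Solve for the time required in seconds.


t = delta_omega / alpha = 5.77 / 4.1511 = 1.3900

1.3900 s


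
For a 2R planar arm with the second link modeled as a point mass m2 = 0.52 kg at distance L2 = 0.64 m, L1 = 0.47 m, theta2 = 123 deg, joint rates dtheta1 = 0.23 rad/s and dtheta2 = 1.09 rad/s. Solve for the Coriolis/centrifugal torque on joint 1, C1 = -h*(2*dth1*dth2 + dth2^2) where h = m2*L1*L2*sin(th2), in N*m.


h = m2*L1*L2*sin(th2) = 0.52*0.47*0.64*sin(123 deg) = 0.131181
C1 = -h*(2*0.23*1.09 + 1.09^2) = -0.131181*1.6895 = -0.2216

-0.2216 N*m


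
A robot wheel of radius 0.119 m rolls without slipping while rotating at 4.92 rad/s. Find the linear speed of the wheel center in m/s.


v = omega * r = 4.92 * 0.119 = 0.5855

0.5855 m/s


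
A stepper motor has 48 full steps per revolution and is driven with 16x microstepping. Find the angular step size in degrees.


step = 360/(48*16) = 360/768 = 0.4688

0.4688 degrees


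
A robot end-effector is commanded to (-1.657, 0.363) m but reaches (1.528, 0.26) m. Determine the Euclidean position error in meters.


dx = 1.528 - (-1.657) = 3.1850, dy = 0.26 - (0.363) = -0.1030
err = sqrt(10.144225 + 0.010609) = 3.1867

3.1867 m


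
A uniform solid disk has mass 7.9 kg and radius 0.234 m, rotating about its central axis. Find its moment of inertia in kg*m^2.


I = (1/2)*m*R^2 = 0.5*7.9*0.234^2 = 0.2163

0.2163 kg*m^2


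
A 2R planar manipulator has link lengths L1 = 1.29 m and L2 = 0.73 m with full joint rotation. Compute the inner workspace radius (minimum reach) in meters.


r_min = |L1 - L2| = |1.29 - 0.73| = 0.5600

0.5600 m


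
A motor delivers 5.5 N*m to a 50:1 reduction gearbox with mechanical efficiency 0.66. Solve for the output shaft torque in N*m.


tau_out = tau_in * N * eta = 5.5 * 50 * 0.66 = 181.5000

181.5000 N*m


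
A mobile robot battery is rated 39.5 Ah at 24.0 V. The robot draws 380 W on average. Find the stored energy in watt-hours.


E = capacity * V = 39.5*24.0 = 948.0000

948.0000 Wh


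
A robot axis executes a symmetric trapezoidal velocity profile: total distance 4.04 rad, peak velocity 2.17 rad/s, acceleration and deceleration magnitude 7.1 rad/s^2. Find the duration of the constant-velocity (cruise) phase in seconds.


t_acc = v/a = 0.305634 s, d_acc = v^2/(2a) = 0.331613 rad each
d_cruise = 4.04 - 2*0.331613 = 3.376774 rad
t_cruise = d_cruise/v = 3.376774/2.17 = 1.5561

1.5561 s


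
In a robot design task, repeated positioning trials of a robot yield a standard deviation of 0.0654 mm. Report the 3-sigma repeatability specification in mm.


repeatability = 3*sigma = 3*0.0654 = 0.1962

0.1962 mm


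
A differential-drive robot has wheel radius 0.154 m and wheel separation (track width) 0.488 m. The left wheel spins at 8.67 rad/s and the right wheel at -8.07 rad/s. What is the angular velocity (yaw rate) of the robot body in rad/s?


omega = r*(wR - wL)/L = 0.154*(-8.07 - (8.67))/0.488 = -5.2827

-5.2827 rad/s


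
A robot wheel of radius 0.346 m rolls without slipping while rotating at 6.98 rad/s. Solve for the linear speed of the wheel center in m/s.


v = omega * r = 6.98 * 0.346 = 2.4151

2.4151 m/s


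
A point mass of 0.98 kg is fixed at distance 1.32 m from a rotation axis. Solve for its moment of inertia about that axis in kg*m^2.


I = m*r^2 = 0.98*1.32^2 = 1.7076

1.7076 kg*m^2


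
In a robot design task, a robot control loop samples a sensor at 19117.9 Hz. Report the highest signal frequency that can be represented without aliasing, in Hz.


f_max = f_s/2 = 19117.9/2 = 9558.9500

9558.9500 Hz
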